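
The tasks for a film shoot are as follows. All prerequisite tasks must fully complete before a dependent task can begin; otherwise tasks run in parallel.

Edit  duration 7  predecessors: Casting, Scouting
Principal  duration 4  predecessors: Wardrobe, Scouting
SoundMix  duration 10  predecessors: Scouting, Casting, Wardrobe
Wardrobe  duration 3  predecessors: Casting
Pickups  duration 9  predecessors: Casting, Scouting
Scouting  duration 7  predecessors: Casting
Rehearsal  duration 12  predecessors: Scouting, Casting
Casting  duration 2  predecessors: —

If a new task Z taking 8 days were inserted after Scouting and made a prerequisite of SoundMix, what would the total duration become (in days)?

Originally the job takes 21 days.
With Z inserted, SoundMix now waits for max(Scouting, Casting, Wardrobe, Z).
New critical path: Casting→Scouting→Z→SoundMix = 2+7+8+10 = 27 ⇒ 27 days.

27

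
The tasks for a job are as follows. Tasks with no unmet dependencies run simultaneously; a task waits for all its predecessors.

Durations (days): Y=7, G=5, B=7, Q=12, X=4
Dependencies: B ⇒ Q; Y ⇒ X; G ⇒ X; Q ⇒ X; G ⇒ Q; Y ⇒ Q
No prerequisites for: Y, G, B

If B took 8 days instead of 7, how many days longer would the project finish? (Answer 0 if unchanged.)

1

Actual critical path: B→Q→X = 7+12+4 = 23 ⇒ 23 days.
Since B is critical, the +1 change carries straight to that chain (now 24 days).
The critical path is still B→Q→X; finish is now 24 days.
Change in finish: 24 − 23 = +1 days.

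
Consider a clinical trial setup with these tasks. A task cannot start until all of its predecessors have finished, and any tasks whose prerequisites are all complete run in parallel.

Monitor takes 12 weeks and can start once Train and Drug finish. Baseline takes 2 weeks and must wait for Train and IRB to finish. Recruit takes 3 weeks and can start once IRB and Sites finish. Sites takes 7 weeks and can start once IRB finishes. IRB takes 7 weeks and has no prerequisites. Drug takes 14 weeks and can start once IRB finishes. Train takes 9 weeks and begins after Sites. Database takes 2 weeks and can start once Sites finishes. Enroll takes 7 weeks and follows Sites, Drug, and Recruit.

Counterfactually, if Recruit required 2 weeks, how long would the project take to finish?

35

Actual critical path: IRB→Sites→Train→Monitor = 7+7+9+12 = 35 ⇒ 35 weeks.
The longest path through Recruit is only 24 weeks, so Recruit has float 11.
That remains the longest chain; total 35 weeks.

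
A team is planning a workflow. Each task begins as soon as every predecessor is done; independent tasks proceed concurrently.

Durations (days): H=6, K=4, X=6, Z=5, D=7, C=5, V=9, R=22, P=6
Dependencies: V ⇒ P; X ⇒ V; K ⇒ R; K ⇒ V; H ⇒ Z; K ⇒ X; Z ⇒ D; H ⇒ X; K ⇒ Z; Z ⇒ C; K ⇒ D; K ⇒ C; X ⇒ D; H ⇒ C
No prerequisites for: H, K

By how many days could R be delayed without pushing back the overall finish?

1

H→X→V→P = 6+6+9+6 = 27 sets the makespan at 27 days.
Longest path through R: 26 days (earliest finish 26, latest finish 27).
Float = 27 − 26 = 1.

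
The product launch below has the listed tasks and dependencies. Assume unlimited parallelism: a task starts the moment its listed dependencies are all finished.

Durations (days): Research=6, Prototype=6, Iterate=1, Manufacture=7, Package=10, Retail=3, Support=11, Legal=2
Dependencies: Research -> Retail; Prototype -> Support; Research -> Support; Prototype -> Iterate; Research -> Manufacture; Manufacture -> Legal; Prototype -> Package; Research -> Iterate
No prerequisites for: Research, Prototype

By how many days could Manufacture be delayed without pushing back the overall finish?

Research→Support = 6+11 = 17 sets the makespan at 17 days.
Longest path through Manufacture: 15 days (earliest finish 13, latest finish 15).
Slack of Manufacture = 8 − 6 = 2 days.

2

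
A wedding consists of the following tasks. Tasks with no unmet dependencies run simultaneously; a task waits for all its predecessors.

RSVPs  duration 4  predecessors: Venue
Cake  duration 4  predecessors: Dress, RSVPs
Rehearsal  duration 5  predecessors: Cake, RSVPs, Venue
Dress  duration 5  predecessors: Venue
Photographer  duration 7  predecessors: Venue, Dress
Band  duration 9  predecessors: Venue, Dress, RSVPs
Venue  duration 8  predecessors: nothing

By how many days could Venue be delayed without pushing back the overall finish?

Venue→Dress→Cake→Rehearsal = 8+5+4+5 = 22 sets the makespan at 22 days.
Venue finishes as early as 8 and must finish by 8.
So Venue can slip 8 − 8 = 0 days.

0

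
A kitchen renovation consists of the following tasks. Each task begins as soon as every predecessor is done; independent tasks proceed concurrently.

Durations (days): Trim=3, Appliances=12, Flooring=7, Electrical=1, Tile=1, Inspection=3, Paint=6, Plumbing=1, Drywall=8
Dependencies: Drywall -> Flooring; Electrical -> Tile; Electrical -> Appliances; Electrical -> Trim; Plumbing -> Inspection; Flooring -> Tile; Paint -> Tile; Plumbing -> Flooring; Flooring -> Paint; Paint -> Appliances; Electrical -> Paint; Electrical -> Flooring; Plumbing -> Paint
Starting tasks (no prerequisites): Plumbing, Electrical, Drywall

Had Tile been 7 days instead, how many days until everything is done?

Critical path before the change: Drywall→Flooring→Paint→Appliances = 8+7+6+12 = 33 giving 33 days.
The longest path through Tile is only 22 days, so Tile has float 11.
The critical path is still Drywall→Flooring→Paint→Appliances; finish is now 33 days.

33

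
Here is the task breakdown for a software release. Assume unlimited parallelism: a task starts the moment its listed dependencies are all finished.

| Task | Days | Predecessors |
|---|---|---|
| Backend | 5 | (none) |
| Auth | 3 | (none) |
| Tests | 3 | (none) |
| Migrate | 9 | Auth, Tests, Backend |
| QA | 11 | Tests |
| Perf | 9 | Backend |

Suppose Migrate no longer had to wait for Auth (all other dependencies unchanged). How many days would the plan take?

Original critical path: Backend→Migrate = 5+9 = 14 ⇒ 14 days.
Dropping Auth→Migrate doesn't change Migrate's earliest start (5); another predecessor still binds.
The longest chain is now Backend→Migrate = 5+9 = 14, so the plan takes 14 days.

14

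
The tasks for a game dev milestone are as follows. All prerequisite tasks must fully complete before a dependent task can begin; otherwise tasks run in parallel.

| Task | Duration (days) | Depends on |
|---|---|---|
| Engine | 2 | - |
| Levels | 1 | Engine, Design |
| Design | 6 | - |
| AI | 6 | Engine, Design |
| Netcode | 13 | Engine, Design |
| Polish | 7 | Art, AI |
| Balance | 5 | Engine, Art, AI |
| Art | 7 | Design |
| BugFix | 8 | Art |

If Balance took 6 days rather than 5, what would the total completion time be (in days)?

Critical path before the change: Design→Art→BugFix = 6+7+8 = 21 giving 21 days.
Balance has 3 days of float (longest path through it is 18).
That remains the longest chain; total 21 days.

21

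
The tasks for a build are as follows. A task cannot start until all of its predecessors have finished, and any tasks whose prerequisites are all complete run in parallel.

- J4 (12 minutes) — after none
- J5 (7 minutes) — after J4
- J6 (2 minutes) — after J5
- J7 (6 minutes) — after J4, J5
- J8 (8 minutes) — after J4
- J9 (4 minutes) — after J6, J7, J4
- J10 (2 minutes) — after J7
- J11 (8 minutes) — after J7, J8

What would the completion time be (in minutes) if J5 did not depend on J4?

28

Original critical path: J4→J5→J7→J11 = 12+7+6+8 = 33 ⇒ 33 minutes.
Without J4→J5, J5's earliest start moves from 12 to 0.
The longest chain is now J4→J8→J11 = 12+8+8 = 28, so the project takes 28 minutes.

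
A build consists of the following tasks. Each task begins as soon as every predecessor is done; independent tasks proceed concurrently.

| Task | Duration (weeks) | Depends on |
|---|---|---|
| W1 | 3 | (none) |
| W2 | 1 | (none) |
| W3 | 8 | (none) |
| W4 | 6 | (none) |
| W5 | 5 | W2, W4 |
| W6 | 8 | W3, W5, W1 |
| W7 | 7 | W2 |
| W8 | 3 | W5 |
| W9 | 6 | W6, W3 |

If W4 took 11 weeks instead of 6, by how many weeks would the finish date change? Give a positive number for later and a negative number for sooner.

5

As given, the longest chain is W4→W5→W6→W9 = 6+5+8+6 = 25, so the finish is 25 weeks.
Since W4 is critical, the +5 change carries straight to that chain (now 30 weeks).
No other chain overtakes it, so the finish is 30 weeks.
Change in finish: 30 − 25 = +5 weeks.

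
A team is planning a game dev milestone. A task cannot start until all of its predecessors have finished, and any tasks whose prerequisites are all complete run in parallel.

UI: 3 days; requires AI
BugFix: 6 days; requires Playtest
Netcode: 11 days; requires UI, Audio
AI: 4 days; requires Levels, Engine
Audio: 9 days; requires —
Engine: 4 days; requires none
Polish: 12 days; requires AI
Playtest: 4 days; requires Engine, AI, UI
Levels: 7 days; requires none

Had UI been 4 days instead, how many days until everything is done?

26

As given, the longest chain is Levels→AI→UI→Netcode = 7+4+3+11 = 25, so the finish is 25 days.
UI is on the critical path; changing it to 4 makes that path 26 days.
No other chain overtakes it, so the finish is 26 days.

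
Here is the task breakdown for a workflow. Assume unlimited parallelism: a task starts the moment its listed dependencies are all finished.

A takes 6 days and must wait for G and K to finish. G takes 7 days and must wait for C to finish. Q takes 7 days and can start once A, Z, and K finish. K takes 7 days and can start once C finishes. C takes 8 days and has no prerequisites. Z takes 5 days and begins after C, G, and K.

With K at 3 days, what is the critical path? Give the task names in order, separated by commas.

As given, the longest chain is C→K→A→Q = 8+7+6+7 = 28, so the finish is 28 days.
Since K is critical, the -4 change carries straight to that chain (now 24 days).
New critical path: C→G→A→Q = 8+7+6+7 = 28 ⇒ 28 days.

C, G, A, Q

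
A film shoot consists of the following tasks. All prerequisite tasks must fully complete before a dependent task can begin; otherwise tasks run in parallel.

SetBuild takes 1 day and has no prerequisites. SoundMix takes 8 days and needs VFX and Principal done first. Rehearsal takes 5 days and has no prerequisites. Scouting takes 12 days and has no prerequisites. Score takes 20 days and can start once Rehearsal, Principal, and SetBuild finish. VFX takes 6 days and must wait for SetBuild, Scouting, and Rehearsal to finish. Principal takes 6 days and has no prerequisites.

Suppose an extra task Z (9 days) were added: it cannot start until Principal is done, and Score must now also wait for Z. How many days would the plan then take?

Originally the plan takes 26 days.
With Z inserted, Score now waits for max(Rehearsal, Principal, SetBuild, Z).
New critical path: Principal→Z→Score = 6+9+20 = 35 ⇒ 35 days.

35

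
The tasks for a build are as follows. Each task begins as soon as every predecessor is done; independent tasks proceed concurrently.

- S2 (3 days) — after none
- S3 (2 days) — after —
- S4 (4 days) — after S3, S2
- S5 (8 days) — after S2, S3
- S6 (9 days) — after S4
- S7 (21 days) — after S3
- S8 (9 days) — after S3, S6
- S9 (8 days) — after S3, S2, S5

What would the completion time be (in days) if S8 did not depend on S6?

23

Before: longest chain S2→S4→S6→S8 = 3+4+9+9 = 25, finish 25.
Without S6→S8, S8's earliest start moves from 16 to 2.
New critical path: S3→S7 = 2+21 = 23 ⇒ 23 days.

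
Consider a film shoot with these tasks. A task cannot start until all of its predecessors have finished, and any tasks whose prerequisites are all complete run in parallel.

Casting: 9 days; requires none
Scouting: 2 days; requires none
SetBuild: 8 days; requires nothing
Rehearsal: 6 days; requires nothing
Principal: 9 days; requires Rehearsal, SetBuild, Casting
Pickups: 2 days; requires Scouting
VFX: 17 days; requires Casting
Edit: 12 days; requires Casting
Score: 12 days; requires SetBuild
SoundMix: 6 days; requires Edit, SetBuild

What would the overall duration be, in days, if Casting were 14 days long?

32

Baseline: Casting→Edit→SoundMix = 9+12+6 = 27 → 27 days.
Since Casting is critical, the +5 change carries straight to that chain (now 32 days).
The critical path is still Casting→Edit→SoundMix; finish is now 32 days.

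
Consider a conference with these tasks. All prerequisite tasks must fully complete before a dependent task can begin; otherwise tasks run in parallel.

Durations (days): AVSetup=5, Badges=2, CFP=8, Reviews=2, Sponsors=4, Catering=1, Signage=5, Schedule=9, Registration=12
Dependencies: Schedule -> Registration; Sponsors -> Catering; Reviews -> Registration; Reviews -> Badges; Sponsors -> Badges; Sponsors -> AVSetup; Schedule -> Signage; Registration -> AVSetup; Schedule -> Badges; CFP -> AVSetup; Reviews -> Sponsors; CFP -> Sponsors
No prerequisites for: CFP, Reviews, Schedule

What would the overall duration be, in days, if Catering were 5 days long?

Actual critical path: Schedule→Registration→AVSetup = 9+12+5 = 26 ⇒ 26 days.
Catering is off the critical path — its longest chain is 13 days, giving 13 of slack.
That remains the longest chain; total 26 days.

26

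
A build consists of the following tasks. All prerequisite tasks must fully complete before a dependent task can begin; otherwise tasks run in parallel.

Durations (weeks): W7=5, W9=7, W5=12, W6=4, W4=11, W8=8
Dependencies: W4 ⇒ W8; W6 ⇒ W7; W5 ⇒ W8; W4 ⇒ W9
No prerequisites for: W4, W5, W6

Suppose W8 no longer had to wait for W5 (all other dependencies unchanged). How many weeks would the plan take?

Original critical path: W5→W8 = 12+8 = 20 ⇒ 20 weeks.
Without W5→W8, W8's earliest start moves from 12 to 11.
After: W4→W8 = 11+8 = 19 → 19 weeks.

19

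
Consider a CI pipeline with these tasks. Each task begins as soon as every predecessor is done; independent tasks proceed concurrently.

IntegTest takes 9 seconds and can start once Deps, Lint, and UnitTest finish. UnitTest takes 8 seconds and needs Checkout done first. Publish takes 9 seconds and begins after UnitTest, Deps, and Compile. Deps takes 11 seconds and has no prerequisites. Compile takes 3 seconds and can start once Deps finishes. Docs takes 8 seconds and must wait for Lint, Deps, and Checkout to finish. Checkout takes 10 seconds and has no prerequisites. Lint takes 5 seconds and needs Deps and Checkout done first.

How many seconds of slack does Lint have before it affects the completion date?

Critical path: Checkout→UnitTest→IntegTest = 10+8+9 = 27, so the finish is 27 seconds.
The longest chain containing Lint totals 25 seconds.
So Lint can slip 18 − 16 = 2 seconds.

2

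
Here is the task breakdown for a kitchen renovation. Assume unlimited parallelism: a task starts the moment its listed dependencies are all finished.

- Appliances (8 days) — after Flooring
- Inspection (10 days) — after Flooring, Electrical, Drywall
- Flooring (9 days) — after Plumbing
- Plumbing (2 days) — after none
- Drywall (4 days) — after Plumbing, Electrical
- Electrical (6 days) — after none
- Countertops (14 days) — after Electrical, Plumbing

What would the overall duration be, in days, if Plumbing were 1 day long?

20

Baseline: Plumbing→Flooring→Inspection = 2+9+10 = 21 → 21 days.
Plumbing is on the critical path; changing it to 1 makes that path 20 days.
No other chain overtakes it, so the finish is 20 days.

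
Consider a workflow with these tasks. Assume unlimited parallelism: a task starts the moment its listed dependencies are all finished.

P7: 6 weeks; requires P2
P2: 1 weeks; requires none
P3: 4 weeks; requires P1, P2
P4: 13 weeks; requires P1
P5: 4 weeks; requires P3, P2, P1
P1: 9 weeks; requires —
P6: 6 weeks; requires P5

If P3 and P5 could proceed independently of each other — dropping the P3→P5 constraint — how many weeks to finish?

22

Before: longest chain P1→P3→P5→P6 = 9+4+4+6 = 23, finish 23.
Without P3→P5, P5's earliest start moves from 13 to 9.
New critical path: P1→P4 = 9+13 = 22 ⇒ 22 weeks.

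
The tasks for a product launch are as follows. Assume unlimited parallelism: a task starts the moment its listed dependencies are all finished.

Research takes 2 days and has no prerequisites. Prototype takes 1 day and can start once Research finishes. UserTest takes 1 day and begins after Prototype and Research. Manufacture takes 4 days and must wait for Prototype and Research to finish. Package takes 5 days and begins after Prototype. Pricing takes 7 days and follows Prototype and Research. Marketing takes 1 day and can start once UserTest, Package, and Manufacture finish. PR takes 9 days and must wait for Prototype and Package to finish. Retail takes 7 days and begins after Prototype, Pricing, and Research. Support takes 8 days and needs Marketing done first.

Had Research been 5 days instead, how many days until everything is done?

20

Critical path before the change: Research→Prototype→Package→Marketing→Support = 2+1+5+1+8 = 17 giving 17 days.
Research lies on that path, so at 5 days the path becomes 20 days.
No other chain overtakes it, so the finish is 20 days.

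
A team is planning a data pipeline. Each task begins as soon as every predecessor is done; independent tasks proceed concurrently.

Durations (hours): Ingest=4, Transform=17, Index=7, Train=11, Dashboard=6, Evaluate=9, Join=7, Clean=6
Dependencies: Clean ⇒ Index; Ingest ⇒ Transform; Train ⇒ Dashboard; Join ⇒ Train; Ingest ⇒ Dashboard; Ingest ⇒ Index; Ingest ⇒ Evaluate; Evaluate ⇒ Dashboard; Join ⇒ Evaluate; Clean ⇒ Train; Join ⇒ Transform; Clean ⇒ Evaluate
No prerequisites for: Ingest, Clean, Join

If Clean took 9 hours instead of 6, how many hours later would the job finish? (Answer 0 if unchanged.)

2

The binding path is Join→Transform = 7+17 = 24; finish at 24 hours.
The longest path through Clean is only 23 hours, so Clean has float 1.
New critical path: Clean→Train→Dashboard = 9+11+6 = 26 ⇒ 26 hours.
Change in finish: 26 − 24 = +2 hours.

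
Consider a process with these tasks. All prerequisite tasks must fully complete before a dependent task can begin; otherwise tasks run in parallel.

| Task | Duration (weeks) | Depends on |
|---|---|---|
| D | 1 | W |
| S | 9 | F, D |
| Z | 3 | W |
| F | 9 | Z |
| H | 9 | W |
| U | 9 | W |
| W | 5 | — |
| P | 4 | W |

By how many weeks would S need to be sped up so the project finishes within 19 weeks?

Current finish: 26 weeks; target: 19.
S is on every critical path, so each week cut from S cuts the finish by one (this holds down to a finish of 18).
Need 26 − 19 = 7 weeks off S → S becomes 2 weeks, finish becomes 19.

7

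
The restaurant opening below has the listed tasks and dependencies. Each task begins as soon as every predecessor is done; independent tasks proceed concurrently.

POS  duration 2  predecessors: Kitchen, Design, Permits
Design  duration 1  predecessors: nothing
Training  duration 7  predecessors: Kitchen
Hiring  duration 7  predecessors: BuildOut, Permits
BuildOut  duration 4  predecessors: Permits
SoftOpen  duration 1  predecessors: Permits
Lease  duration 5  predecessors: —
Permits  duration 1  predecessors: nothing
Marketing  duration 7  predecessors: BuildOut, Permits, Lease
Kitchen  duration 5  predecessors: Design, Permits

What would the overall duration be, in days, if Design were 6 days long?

18

As given, the longest chain is Design→Kitchen→Training = 1+5+7 = 13, so the finish is 13 days.
Design is on the critical path; changing it to 6 makes that path 18 days.
That remains the longest chain; total 18 days.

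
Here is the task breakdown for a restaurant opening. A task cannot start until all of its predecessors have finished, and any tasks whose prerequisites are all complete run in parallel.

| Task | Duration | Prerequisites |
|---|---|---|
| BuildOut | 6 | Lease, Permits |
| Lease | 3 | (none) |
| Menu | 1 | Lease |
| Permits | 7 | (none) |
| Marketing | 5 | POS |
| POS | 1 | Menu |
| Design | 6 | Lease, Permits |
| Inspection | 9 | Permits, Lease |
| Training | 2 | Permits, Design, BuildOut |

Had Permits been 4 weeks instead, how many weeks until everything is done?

13

The binding path is Permits→Inspection = 7+9 = 16; finish at 16 weeks.
Permits lies on that path, so at 4 weeks the path becomes 13 weeks.
That remains the longest chain; total 13 weeks.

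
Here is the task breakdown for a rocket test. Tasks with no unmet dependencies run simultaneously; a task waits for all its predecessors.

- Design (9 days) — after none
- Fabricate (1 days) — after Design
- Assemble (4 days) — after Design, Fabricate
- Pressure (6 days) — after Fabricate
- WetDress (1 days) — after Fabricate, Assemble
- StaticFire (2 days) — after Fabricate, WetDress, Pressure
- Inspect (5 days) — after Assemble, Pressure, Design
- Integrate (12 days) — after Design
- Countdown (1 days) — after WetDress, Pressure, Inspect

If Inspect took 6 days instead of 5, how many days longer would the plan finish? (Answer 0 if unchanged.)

1

The binding path is Design→Fabricate→Pressure→Inspect→Countdown = 9+1+6+5+1 = 22; finish at 22 days.
Inspect is on the critical path; changing it to 6 makes that path 23 days.
No other chain overtakes it, so the finish is 23 days.
Change in finish: 23 − 22 = +1 days.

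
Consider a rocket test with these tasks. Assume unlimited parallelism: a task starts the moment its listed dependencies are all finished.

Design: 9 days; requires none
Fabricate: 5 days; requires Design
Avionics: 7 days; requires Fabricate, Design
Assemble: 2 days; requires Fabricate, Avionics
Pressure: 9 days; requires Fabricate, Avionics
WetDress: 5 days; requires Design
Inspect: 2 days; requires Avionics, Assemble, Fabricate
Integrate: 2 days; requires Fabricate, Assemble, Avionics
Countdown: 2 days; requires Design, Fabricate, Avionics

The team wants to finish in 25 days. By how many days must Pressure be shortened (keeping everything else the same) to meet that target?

5

Current finish: 30 days; target: 25.
Pressure is on every critical path, so each day cut from Pressure cuts the finish by one (this holds down to a finish of 25).
Need 30 − 25 = 5 days off Pressure → Pressure becomes 4 days, finish becomes 25.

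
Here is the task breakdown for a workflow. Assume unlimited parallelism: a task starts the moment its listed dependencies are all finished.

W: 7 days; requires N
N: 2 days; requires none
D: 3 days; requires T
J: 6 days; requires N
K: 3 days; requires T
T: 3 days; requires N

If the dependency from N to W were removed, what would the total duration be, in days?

8

Original critical path: N→W = 2+7 = 9 ⇒ 9 days.
Without N→W, W's earliest start moves from 2 to 0.
New critical path: N→J = 2+6 = 8 ⇒ 8 days.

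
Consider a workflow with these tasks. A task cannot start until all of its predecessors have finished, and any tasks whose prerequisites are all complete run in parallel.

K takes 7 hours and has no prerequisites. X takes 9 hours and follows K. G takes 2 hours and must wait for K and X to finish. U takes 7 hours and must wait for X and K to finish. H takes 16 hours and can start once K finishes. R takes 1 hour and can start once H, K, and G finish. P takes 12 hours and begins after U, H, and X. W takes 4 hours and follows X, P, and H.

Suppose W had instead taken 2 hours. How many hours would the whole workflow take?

The binding path is K→X→U→P→W = 7+9+7+12+4 = 39; finish at 39 hours.
W is on the critical path; changing it to 2 makes that path 37 hours.
That remains the longest chain; total 37 hours.

37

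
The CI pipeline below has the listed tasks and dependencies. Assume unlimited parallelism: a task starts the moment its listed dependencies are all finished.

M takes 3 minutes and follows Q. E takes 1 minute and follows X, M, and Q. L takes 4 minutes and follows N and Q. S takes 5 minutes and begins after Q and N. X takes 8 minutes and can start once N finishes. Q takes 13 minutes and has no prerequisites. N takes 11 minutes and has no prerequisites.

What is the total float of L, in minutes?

3

Critical path: N→X→E = 11+8+1 = 20, so the finish is 20 minutes.
Longest path through L: 17 minutes (earliest finish 17, latest finish 20).
Float = 20 − 17 = 3.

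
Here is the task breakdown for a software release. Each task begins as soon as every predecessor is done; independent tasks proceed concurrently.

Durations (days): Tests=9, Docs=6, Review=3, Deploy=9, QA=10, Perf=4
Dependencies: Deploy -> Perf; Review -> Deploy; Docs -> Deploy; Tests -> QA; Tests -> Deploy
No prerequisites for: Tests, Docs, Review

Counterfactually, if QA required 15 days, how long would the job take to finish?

24

Baseline: Tests→Deploy→Perf = 9+9+4 = 22 → 22 days.
The longest path through QA is only 19 days, so QA has float 3.
The binding chain switches to Tests→QA = 9+15 = 24; finish 24 days.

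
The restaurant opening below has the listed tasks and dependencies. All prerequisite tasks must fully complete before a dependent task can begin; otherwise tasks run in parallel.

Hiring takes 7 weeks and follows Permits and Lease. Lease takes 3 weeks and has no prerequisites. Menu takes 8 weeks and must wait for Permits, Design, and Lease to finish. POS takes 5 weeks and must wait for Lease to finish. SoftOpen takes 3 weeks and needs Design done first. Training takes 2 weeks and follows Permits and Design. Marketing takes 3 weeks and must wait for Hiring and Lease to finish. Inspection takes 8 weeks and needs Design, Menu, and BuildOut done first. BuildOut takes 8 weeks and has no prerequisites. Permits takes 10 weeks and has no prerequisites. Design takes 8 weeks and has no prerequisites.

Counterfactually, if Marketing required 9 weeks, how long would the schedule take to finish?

26

Critical path before the change: Permits→Menu→Inspection = 10+8+8 = 26 giving 26 weeks.
Marketing is off the critical path — its longest chain is 20 weeks, giving 6 of slack.
The binding chain switches to Permits→Hiring→Marketing = 10+7+9 = 26; finish 26 weeks.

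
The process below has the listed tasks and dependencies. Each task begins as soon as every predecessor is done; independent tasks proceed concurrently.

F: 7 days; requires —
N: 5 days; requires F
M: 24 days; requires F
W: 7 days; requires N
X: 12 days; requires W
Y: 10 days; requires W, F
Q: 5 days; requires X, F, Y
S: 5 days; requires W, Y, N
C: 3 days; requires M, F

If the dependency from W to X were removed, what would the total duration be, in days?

Original critical path: F→N→W→X→Q = 7+5+7+12+5 = 36 ⇒ 36 days.
Without W→X, X's earliest start moves from 19 to 0.
After: F→N→W→Y→Q = 7+5+7+10+5 = 34 → 34 days.

34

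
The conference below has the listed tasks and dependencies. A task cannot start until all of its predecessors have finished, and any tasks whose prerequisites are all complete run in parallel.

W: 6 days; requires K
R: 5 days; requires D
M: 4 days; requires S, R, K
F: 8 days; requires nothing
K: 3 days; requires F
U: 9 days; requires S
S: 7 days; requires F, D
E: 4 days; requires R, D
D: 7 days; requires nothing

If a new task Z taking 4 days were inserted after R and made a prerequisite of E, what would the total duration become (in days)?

Originally the conference takes 24 days.
With Z inserted, E now waits for max(R, D, Z).
New critical path: F→S→U = 8+7+9 = 24 ⇒ 24 days.

24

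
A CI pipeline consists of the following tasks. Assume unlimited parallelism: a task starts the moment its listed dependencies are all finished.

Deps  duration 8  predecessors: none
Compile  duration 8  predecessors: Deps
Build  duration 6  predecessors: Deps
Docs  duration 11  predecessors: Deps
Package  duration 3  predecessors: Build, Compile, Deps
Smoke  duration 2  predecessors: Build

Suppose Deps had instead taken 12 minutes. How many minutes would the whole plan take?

Baseline: Deps→Compile→Package = 8+8+3 = 19 → 19 minutes.
Deps lies on that path, so at 12 minutes the path becomes 23 minutes.
The critical path is still Deps→Compile→Package; finish is now 23 minutes.

23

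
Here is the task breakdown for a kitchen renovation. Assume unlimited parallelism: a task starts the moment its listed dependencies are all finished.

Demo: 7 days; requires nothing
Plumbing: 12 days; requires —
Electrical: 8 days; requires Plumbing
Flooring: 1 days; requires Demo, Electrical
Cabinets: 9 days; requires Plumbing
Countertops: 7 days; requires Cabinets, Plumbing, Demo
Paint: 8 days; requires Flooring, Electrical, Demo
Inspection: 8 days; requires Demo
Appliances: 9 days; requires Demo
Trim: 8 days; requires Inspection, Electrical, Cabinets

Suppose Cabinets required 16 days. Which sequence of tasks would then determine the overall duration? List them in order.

Plumbing, Cabinets, Trim

The binding path is Plumbing→Cabinets→Trim = 12+9+8 = 29; finish at 29 days.
Cabinets is on the critical path; changing it to 16 makes that path 36 days.
No other chain overtakes it, so the finish is 36 days.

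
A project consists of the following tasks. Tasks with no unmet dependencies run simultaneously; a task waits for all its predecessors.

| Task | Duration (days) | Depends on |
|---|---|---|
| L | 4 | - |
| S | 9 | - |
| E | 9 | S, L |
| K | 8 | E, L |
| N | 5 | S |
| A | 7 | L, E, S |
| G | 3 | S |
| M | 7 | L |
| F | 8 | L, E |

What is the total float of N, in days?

Critical path: S→E→K = 9+9+8 = 26, so the finish is 26 days.
Longest path through N: 14 days (earliest finish 14, latest finish 26).
Float = 26 − 14 = 12.

12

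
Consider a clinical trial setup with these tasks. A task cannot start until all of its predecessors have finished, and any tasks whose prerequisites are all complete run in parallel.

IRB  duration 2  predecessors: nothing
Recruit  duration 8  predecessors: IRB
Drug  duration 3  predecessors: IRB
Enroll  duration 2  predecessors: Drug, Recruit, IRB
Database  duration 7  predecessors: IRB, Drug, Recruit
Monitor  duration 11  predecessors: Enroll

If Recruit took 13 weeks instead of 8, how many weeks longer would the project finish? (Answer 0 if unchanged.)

5

The binding path is IRB→Recruit→Enroll→Monitor = 2+8+2+11 = 23; finish at 23 weeks.
Since Recruit is critical, the +5 change carries straight to that chain (now 28 weeks).
The critical path is still IRB→Recruit→Enroll→Monitor; finish is now 28 weeks.
Change in finish: 28 − 23 = +5 weeks.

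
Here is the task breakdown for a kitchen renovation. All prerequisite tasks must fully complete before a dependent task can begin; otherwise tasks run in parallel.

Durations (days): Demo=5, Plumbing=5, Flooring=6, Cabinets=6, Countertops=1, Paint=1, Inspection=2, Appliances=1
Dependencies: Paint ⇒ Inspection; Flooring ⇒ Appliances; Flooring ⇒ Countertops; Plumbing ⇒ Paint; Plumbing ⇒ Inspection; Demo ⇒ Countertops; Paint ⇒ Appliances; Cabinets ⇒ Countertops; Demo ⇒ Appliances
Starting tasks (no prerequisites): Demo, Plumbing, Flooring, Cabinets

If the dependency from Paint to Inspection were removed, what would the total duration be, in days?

Original critical path: Plumbing→Paint→Inspection = 5+1+2 = 8 ⇒ 8 days.
Without Paint→Inspection, Inspection's earliest start moves from 6 to 5.
New critical path: Plumbing→Paint→Appliances = 5+1+1 = 7 ⇒ 7 days.

7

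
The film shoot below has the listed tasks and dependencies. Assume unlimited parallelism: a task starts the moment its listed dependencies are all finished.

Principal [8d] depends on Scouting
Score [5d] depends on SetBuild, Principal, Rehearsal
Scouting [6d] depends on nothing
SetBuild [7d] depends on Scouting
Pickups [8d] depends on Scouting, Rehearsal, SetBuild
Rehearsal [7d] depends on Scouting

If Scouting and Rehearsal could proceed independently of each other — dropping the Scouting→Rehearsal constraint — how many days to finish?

21

Original critical path: Scouting→SetBuild→Pickups = 6+7+8 = 21 ⇒ 21 days.
Without Scouting→Rehearsal, Rehearsal's earliest start moves from 6 to 0.
The longest chain is now Scouting→SetBuild→Pickups = 6+7+8 = 21, so the film shoot takes 21 days.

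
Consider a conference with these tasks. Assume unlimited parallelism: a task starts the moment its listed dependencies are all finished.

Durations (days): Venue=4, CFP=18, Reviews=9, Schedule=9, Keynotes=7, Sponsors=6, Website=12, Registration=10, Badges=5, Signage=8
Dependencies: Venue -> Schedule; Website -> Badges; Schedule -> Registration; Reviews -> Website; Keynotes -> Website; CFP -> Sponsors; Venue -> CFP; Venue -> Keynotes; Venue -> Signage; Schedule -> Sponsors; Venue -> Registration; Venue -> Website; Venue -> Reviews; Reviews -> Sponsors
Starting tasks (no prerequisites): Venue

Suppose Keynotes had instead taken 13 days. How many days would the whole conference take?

Baseline: Venue→Reviews→Website→Badges = 4+9+12+5 = 30 → 30 days.
Keynotes is off the critical path — its longest chain is 28 days, giving 2 of slack.
Now Venue→Keynotes→Website→Badges = 4+13+12+5 = 34 is longest, so the finish becomes 34 days.

34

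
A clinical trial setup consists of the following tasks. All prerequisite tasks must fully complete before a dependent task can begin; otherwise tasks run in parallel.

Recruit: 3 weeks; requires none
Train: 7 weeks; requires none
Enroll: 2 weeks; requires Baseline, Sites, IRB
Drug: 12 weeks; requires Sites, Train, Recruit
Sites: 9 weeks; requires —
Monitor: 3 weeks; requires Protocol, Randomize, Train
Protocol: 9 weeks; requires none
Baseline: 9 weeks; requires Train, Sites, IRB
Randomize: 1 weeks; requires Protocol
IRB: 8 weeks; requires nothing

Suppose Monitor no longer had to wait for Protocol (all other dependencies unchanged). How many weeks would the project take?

Before: longest chain Sites→Drug = 9+12 = 21, finish 21.
Dropping Protocol→Monitor doesn't change Monitor's earliest start (10); another predecessor still binds.
The longest chain is now Sites→Drug = 9+12 = 21, so the project takes 21 weeks.

21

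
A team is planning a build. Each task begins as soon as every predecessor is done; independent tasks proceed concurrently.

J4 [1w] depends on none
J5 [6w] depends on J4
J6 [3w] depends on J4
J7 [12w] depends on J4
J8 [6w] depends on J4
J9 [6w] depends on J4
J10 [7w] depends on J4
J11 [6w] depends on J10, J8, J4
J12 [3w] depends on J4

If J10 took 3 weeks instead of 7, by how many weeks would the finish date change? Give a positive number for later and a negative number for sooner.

Baseline: J4→J10→J11 = 1+7+6 = 14 → 14 weeks.
J10 lies on that path, so at 3 weeks the path becomes 10 weeks.
The binding chain switches to J4→J7 = 1+12 = 13; finish 13 weeks.
Change in finish: 13 − 14 = -1 weeks.

-1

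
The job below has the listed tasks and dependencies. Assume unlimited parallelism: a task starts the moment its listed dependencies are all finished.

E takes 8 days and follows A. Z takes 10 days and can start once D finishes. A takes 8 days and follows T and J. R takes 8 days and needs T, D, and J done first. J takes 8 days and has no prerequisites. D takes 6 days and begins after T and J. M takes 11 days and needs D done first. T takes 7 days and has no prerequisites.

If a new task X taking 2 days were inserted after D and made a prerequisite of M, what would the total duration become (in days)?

27

Originally the job takes 25 days.
With X inserted, M now waits for max(D, X).
New critical path: J→D→X→M = 8+6+2+11 = 27 ⇒ 27 days.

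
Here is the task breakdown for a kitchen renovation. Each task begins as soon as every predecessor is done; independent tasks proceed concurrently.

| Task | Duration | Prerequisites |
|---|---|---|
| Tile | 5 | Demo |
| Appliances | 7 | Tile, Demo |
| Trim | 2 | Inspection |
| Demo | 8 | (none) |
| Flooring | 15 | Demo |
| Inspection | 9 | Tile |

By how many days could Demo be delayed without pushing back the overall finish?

The longest chain is Demo→Tile→Inspection→Trim = 8+5+9+2 = 24; overall finish 24 days.
The longest chain containing Demo totals 24 days.
Slack of Demo = 0 − 0 = 0 days.

0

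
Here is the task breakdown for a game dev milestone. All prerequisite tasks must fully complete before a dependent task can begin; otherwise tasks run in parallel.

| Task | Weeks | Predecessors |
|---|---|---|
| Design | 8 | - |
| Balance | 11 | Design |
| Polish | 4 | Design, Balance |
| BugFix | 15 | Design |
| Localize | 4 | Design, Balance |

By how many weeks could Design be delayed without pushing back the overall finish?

Critical path: Design→Balance→Polish = 8+11+4 = 23, so the finish is 23 weeks.
The longest chain containing Design totals 23 weeks.
Float = 23 − 23 = 0.

0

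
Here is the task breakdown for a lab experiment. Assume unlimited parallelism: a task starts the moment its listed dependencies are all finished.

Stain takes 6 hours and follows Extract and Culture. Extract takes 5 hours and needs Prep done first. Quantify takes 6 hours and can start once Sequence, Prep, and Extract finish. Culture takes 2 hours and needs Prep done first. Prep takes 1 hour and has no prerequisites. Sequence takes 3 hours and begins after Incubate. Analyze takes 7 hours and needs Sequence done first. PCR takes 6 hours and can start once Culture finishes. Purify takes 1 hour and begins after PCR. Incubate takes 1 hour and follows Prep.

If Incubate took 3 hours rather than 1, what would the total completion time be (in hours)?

14

The binding path is Prep→Incubate→Sequence→Analyze = 1+1+3+7 = 12; finish at 12 hours.
Since Incubate is critical, the +2 change carries straight to that chain (now 14 hours).
No other chain overtakes it, so the finish is 14 hours.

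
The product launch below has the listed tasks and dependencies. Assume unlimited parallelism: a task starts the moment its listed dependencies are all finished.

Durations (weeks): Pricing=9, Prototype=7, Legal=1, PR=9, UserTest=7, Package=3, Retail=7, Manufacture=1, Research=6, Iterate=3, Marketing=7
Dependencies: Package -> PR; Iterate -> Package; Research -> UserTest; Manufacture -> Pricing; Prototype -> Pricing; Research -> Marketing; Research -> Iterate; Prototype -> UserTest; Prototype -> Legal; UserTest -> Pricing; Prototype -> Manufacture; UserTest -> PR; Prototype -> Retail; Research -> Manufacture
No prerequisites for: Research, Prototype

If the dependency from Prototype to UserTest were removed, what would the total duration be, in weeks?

With the dependency in place, Prototype→UserTest→Pricing = 7+7+9 = 23 sets the finish at 23 weeks.
Without Prototype→UserTest, UserTest's earliest start moves from 7 to 6.
The longest chain is now Research→UserTest→Pricing = 6+7+9 = 22, so the product launch takes 22 weeks.

22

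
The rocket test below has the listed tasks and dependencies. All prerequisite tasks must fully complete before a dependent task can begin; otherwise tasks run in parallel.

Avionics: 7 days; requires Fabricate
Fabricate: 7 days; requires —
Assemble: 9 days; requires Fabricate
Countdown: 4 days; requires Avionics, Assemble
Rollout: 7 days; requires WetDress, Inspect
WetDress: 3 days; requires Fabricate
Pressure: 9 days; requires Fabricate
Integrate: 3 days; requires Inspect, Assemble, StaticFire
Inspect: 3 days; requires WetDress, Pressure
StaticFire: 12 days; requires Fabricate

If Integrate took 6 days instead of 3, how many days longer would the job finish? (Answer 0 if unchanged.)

0

Critical path before the change: Fabricate→Pressure→Inspect→Rollout = 7+9+3+7 = 26 giving 26 days.
Integrate is off the critical path — its longest chain is 22 days, giving 4 of slack.
No other chain overtakes it, so the finish is 26 days.
Change in finish: 26 − 26 = +0 days.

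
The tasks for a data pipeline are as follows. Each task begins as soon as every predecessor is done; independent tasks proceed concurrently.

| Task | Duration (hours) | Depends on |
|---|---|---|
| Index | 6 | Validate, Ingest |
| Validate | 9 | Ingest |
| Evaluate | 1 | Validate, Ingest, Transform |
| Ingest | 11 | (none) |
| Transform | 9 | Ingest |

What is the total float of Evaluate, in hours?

5

Ingest→Validate→Index = 11+9+6 = 26 sets the makespan at 26 hours.
Evaluate finishes as early as 21 and must finish by 26.
Float = 26 − 21 = 5.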